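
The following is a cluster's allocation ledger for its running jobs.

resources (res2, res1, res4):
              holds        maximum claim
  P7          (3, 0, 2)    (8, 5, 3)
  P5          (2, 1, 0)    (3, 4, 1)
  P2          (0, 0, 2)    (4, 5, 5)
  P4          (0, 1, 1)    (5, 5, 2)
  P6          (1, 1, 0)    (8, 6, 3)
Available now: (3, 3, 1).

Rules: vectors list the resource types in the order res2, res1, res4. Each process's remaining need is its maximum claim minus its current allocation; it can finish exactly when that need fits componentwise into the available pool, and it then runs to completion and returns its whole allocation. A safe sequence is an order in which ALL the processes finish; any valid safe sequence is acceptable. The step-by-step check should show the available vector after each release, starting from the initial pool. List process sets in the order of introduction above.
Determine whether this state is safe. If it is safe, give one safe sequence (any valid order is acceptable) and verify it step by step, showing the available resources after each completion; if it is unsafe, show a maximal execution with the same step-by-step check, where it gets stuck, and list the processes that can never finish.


SAFE — a valid safe sequence is P5, P4, P7, P2, P6.
Key observation: P5 marks the first exact bind of the order: its need (1, 3, 1) fits the free (3, 3, 1) with zero slack on a requested resource.
Check, step by step:
  pool = (3, 3, 1)
  run P5 (needs (1, 3, 1), free (3, 3, 1)); after release of (2, 1, 0) the pool is (5, 4, 1)
  run P4 (needs (5, 4, 1), free (5, 4, 1)); after release of (0, 1, 1) the pool is (5, 5, 2)
  run P7 (needs (5, 5, 1), free (5, 5, 2)); after release of (3, 0, 2) the pool is (8, 5, 4)
  run P2 (needs (4, 5, 3), free (8, 5, 4)); after release of (0, 0, 2) the pool is (8, 5, 6)
  run P6 (needs (7, 5, 3), free (8, 5, 6)); after release of (1, 1, 0) the pool is (9, 6, 6)


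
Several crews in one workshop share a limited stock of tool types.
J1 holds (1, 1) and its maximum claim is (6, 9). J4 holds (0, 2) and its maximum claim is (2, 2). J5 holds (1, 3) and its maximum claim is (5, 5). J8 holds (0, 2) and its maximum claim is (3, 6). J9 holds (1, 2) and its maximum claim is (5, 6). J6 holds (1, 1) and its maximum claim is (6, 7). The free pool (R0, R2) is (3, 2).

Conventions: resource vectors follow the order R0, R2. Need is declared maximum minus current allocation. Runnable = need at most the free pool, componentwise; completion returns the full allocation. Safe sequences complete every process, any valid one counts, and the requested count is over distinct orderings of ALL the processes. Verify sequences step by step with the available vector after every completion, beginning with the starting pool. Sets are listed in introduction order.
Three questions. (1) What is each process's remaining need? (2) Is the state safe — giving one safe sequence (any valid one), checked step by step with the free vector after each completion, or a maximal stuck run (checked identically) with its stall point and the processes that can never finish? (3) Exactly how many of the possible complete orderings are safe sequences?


(1) Outstanding need per process (order R0, R2):
  J1: (5, 8)
  J4: (2, 0)
  J5: (4, 2)
  J8: (3, 4)
  J9: (4, 4)
  J6: (5, 6)
(2) UNSAFE — no complete ordering exists.
Key observation: the wall is R0: completing J4, J8 brings the pool only to (3, 6), and all the rest need more.
Going as far as possible: J4, J8; after that, nothing fits. Verifying each step:
  pool = (3, 2)
  J4: need (2, 0) fits (3, 2); releases (0, 2), pool now (3, 4)
  J8: need (3, 4) fits (3, 4); releases (0, 2), pool now (3, 6)
  blocked: J1 wants (5, 8), pool (3, 6) — not enough R0 and R2
  blocked: J5 wants (4, 2), pool (3, 6) — not enough R0
  blocked: J9 wants (4, 4), pool (3, 6) — not enough R0
  blocked: J6 wants (5, 6), pool (3, 6) — not enough R0
Permanently blocked: J1, J5, J9 and J6.
(3) Exactly 0 of the possible complete orderings are safe sequences.


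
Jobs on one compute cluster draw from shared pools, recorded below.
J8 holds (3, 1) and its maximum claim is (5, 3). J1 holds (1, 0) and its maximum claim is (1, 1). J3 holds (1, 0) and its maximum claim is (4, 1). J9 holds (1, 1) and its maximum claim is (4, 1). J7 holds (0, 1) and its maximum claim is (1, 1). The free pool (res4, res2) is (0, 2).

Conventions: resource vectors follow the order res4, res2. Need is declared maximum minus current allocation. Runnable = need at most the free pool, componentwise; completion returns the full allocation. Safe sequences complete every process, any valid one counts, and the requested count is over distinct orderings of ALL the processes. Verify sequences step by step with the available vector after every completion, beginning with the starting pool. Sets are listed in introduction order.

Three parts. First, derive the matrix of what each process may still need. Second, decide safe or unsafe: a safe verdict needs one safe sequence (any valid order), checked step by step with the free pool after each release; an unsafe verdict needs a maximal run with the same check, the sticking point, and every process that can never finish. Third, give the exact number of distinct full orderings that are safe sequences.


(1) Outstanding need per process (order res4, res2):
  J8: (2, 2)
  J1: (0, 1)
  J3: (3, 1)
  J9: (3, 0)
  J7: (1, 0)
(2) UNSAFE — no complete ordering exists.
Key observation: no order helps: past J1, J7, the free pool tops out at (1, 3), below what each blocked process needs in res4.
The run J1, J7 cannot be extended any further. Walking it through:
  pool = (0, 2)
  J1: need (0, 1) fits (0, 2); releases (1, 0), pool now (1, 2)
  J7: need (1, 0) fits (1, 2); releases (0, 1), pool now (1, 3)
  J8 still needs (2, 2) but only (1, 3) is free — short on res4
  J3 still needs (3, 1) but only (1, 3) is free — short on res4
  J9 still needs (3, 0) but only (1, 3) is free — short on res4
Never able to finish: J8, J3 and J9.
(3) Exactly 0 of the possible complete orderings are safe sequences.


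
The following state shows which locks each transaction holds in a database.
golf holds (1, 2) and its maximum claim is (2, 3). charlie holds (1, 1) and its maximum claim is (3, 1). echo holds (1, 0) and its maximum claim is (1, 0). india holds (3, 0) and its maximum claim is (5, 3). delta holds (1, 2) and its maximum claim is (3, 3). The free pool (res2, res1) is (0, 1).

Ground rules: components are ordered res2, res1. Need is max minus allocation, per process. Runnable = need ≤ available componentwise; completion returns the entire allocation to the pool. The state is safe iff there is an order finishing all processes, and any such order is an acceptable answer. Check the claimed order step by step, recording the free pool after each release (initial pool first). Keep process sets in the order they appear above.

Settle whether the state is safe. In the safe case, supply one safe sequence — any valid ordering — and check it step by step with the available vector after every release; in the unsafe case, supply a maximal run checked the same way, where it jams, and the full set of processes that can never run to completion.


SAFE, for example via the order echo, golf, delta, charlie, india.
Key observation: reading the order forward, golf is the first process whose need (1, 1) meets the free pool (1, 1) exactly on a resource it requests.
Step-by-step check:
  pool = (0, 1)
  echo needs (0, 0) <= (0, 1) -> finishes; pool += (1, 0) = (1, 1)
  golf needs (1, 1) <= (1, 1) -> finishes; pool += (1, 2) = (2, 3)
  delta needs (2, 1) <= (2, 3) -> finishes; pool += (1, 2) = (3, 5)
  charlie needs (2, 0) <= (3, 5) -> finishes; pool += (1, 1) = (4, 6)
  india needs (2, 3) <= (4, 6) -> finishes; pool += (3, 0) = (7, 6)


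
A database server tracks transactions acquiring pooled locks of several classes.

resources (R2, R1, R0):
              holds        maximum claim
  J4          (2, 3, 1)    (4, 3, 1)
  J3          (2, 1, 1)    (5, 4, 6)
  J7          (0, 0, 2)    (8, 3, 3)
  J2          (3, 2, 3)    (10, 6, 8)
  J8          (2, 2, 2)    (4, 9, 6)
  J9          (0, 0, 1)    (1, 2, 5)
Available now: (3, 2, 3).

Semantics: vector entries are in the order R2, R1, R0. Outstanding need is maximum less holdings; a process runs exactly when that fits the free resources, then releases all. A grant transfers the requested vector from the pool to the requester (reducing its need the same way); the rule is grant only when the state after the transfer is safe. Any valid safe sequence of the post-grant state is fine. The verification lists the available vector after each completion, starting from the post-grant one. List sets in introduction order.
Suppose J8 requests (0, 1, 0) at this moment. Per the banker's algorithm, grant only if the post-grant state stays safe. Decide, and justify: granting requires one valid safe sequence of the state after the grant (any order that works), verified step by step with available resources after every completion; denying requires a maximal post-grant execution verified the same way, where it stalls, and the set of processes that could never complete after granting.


GRANT: granting preserves safety; a valid post-grant sequence is J4, J9, J3, J2, J7, J8.
Key observation: granting shrinks the pool to (3, 1, 3), yet J4 still fits and the chain goes through.
Check on the post-grant state, step by step:
  pool = (3, 1, 3)
  J4 needs (2, 0, 0) <= (3, 1, 3) -> finishes; pool += (2, 3, 1) = (5, 4, 4)
  J9 needs (1, 2, 4) <= (5, 4, 4) -> finishes; pool += (0, 0, 1) = (5, 4, 5)
  J3 needs (3, 3, 5) <= (5, 4, 5) -> finishes; pool += (2, 1, 1) = (7, 5, 6)
  J2 needs (7, 4, 5) <= (7, 5, 6) -> finishes; pool += (3, 2, 3) = (10, 7, 9)
  J7 needs (8, 3, 1) <= (10, 7, 9) -> finishes; pool += (0, 0, 2) = (10, 7, 11)
  J8 needs (2, 6, 4) <= (10, 7, 11) -> finishes; pool += (2, 3, 2) = (12, 10, 13)


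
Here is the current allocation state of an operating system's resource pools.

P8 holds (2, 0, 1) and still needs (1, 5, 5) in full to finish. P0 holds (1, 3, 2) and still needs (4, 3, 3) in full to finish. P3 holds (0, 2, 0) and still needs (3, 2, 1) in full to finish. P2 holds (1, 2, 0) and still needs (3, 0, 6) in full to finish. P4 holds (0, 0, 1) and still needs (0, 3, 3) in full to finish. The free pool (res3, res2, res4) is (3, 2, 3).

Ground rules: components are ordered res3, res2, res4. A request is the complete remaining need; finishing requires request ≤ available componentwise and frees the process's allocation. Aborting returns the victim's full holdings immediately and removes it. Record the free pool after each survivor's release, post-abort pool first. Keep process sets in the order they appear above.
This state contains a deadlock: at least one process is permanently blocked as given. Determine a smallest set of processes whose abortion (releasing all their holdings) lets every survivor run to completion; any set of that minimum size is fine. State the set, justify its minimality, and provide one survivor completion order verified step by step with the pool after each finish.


The answer: abort P2.
Key observation: P0 could never have finished before the abort; with (1, 2, 0) returned by P2, it fits at step 2.
Why nothing smaller works: aborting no one leaves the state deadlocked as given.
Survivors finish in the order: P3, P0, P8, P4. Step-by-step check (pool after the aborts first):
  pool = (4, 4, 3)
  P3: need (3, 2, 1) fits (4, 4, 3); releases (0, 2, 0), pool now (4, 6, 3)
  P0: need (4, 3, 3) fits (4, 6, 3); releases (1, 3, 2), pool now (5, 9, 5)
  P8: need (1, 5, 5) fits (5, 9, 5); releases (2, 0, 1), pool now (7, 9, 6)
  P4: need (0, 3, 3) fits (7, 9, 6); releases (0, 0, 1), pool now (7, 9, 7)


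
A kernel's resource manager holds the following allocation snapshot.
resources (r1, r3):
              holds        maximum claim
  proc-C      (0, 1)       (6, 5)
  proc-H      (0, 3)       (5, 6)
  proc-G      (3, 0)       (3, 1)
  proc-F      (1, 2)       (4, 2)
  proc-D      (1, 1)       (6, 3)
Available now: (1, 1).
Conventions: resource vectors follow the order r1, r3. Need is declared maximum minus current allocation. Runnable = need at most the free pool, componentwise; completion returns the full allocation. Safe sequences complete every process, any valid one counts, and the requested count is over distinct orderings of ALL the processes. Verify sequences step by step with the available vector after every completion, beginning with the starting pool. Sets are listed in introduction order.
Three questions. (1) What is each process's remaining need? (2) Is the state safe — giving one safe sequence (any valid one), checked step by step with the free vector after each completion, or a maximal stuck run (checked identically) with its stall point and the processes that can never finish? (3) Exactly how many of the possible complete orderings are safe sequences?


(1) Need matrix, components ordered r1, r3:
  proc-C: (6, 4)
  proc-H: (5, 3)
  proc-G: (0, 1)
  proc-F: (3, 0)
  proc-D: (5, 2)
(2) The state is SAFE; one workable sequence: proc-G, proc-F, proc-D, proc-C, proc-H.
Key observation: proc-G is the earliest step where a requested resource binds exactly: need (0, 1), pool (1, 1) at its turn.
Verifying each step:
  pool = (1, 1)
  run proc-G (needs (0, 1), free (1, 1)); after release of (3, 0) the pool is (4, 1)
  run proc-F (needs (3, 0), free (4, 1)); after release of (1, 2) the pool is (5, 3)
  run proc-D (needs (5, 2), free (5, 3)); after release of (1, 1) the pool is (6, 4)
  run proc-C (needs (6, 4), free (6, 4)); after release of (0, 1) the pool is (6, 5)
  run proc-H (needs (5, 3), free (6, 5)); after release of (0, 3) the pool is (6, 8)
(3) Exactly 3 of the possible complete orderings are safe sequences.


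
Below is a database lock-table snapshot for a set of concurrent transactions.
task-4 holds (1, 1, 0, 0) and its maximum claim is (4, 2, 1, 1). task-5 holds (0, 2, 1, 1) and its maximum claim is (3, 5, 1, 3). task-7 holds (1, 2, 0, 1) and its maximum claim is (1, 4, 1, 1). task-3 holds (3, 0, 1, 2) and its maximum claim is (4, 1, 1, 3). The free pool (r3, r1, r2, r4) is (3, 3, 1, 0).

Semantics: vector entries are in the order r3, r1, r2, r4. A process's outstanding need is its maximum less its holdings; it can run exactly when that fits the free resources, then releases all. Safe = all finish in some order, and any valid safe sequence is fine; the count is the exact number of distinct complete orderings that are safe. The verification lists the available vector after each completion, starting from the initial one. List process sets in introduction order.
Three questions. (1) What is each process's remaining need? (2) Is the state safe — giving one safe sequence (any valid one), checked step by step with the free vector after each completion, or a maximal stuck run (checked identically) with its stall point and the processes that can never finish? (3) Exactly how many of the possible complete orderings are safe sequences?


(1) Remaining need (order r3, r1, r2, r4):
  task-4: (3, 1, 1, 1)
  task-5: (3, 3, 0, 2)
  task-7: (0, 2, 1, 0)
  task-3: (1, 1, 0, 1)
(2) The state is SAFE; one workable sequence: task-7, task-3, task-5, task-4.
Key observation: task-7 marks the first exact bind of the order: its need (0, 2, 1, 0) fits the free (3, 3, 1, 0) with zero slack on a requested resource.
Check, step by step:
  pool = (3, 3, 1, 0)
  task-7 needs (0, 2, 1, 0) <= (3, 3, 1, 0) -> finishes; pool += (1, 2, 0, 1) = (4, 5, 1, 1)
  task-3 needs (1, 1, 0, 1) <= (4, 5, 1, 1) -> finishes; pool += (3, 0, 1, 2) = (7, 5, 2, 3)
  task-5 needs (3, 3, 0, 2) <= (7, 5, 2, 3) -> finishes; pool += (0, 2, 1, 1) = (7, 7, 3, 4)
  task-4 needs (3, 1, 1, 1) <= (7, 7, 3, 4) -> finishes; pool += (1, 1, 0, 0) = (8, 8, 3, 4)
(3) Exactly 3 of the possible complete orderings are safe sequences.


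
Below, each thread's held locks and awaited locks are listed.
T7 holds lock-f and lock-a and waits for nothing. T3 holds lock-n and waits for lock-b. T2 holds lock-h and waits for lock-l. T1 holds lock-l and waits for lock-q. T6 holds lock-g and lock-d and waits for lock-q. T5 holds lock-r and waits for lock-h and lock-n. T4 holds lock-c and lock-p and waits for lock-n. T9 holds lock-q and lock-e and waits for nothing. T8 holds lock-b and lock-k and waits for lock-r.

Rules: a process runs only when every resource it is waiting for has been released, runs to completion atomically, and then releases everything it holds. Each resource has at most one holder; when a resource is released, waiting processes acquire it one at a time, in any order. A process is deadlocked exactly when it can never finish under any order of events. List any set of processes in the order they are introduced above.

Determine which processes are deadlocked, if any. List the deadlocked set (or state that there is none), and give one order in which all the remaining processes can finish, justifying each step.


Deadlocked: T3, T5, T4 and T8.
Key observation: the cycle T3 -> T8 -> T5 -> T3 can never break — each member waits on the next; T4 waits into the deadlock from upstream.
A valid finishing order for the others: T9, T6, T1, T2, T7.
Walking it through:
  run T9 (it waits on nothing); releases lock-q and lock-e
  T6 waits on lock-q — all released -> runs and releases lock-g and lock-d
  T1 waits on lock-q — all released -> runs and releases lock-l
  T2 waits on lock-l — all released -> runs and releases lock-h
  run T7 (it waits on nothing); releases lock-f and lock-a


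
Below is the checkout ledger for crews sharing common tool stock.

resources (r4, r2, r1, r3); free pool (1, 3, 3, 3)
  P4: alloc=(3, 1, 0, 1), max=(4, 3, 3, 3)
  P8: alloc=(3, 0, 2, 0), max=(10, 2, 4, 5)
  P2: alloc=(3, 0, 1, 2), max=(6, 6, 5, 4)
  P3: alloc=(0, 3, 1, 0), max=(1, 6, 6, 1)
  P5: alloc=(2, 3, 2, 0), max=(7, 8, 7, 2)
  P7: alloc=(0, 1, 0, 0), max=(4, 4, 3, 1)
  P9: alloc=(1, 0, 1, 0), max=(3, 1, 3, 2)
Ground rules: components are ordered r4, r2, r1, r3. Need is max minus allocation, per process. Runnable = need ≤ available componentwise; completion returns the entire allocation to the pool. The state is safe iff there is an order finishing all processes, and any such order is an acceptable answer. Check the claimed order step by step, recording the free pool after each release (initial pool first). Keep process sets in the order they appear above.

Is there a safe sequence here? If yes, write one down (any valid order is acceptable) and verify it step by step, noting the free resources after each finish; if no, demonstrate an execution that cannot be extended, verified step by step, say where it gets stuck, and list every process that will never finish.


The state is UNSAFE.
Key observation: after P4, P9, P7 the pool peaks at (5, 5, 4, 4), and each blocked process is short somewhere: P8 on r4, r3; P2 on r2; P3 on r1; P5 on r1.
The run P4, P9, P7 cannot be extended any further. Step-by-step check:
  pool = (1, 3, 3, 3)
  P4: need (1, 2, 3, 2) fits (1, 3, 3, 3); releases (3, 1, 0, 1), pool now (4, 4, 3, 4)
  P9: need (2, 1, 2, 2) fits (4, 4, 3, 4); releases (1, 0, 1, 0), pool now (5, 4, 4, 4)
  P7: need (4, 3, 3, 1) fits (5, 4, 4, 4); releases (0, 1, 0, 0), pool now (5, 5, 4, 4)
  P8 cannot run: need (7, 2, 2, 5) vs free (5, 5, 4, 4) (insufficient r4 and r3)
  P2 cannot run: need (3, 6, 4, 2) vs free (5, 5, 4, 4) (insufficient r2)
  P3 cannot run: need (1, 3, 5, 1) vs free (5, 5, 4, 4) (insufficient r1)
  P5 cannot run: need (5, 5, 5, 2) vs free (5, 5, 4, 4) (insufficient r1)
Permanently blocked: P8, P2, P3 and P5.


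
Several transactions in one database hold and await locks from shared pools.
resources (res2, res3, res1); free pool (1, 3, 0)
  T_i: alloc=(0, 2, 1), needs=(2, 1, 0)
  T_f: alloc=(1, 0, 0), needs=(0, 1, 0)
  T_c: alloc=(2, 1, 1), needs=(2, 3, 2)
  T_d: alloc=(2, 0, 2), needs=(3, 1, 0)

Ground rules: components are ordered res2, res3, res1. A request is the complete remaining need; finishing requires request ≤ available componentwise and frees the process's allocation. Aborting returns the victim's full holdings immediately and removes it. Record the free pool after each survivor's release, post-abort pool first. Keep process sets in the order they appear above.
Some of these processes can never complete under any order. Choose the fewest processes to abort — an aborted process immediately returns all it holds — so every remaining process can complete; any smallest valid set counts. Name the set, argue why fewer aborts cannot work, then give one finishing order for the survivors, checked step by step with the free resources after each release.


Abort T_d.
Key observation: T_c could never have finished before the abort; with (2, 0, 2) returned by T_d, it fits at step 1.
Minimality: the empty abort set fails — the state is deadlocked as it stands.
The survivors complete as T_c, T_i, T_f. Walking it through (starting from the post-abort pool):
  pool = (3, 3, 2)
  run T_c (needs (2, 3, 2), free (3, 3, 2)); after release of (2, 1, 1) the pool is (5, 4, 3)
  run T_i (needs (2, 1, 0), free (5, 4, 3)); after release of (0, 2, 1) the pool is (5, 6, 4)
  run T_f (needs (0, 1, 0), free (5, 6, 4)); after release of (1, 0, 0) the pool is (6, 6, 4)


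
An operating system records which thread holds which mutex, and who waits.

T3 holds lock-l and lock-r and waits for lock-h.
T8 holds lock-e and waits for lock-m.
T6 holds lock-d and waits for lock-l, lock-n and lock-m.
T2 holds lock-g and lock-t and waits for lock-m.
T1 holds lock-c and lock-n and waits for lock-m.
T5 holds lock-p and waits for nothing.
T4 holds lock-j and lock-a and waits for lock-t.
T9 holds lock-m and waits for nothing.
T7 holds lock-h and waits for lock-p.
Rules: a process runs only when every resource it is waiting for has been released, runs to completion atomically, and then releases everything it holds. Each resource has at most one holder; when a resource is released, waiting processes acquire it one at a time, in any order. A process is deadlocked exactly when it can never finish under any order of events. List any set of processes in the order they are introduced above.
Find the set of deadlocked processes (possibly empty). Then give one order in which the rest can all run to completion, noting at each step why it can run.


Nothing here is deadlocked.
Key observation: every chain of waits terminates; starting from the processes that wait on nothing, all the rest unlock in turn.
The rest can finish in the order T9, T2, T1, T8, T5, T7, T3, T4, T6.
Check, step by step:
  T9: no waits; runs immediately, freeing lock-m
  T2 waits on lock-m — all released -> runs and releases lock-g and lock-t
  T1 waits on lock-m — all released -> runs and releases lock-c and lock-n
  T8 waits on lock-m — all released -> runs and releases lock-e
  T5: no waits; runs immediately, freeing lock-p
  T7 waits on lock-p — all released -> runs and releases lock-h
  T3 waits on lock-h — all released -> runs and releases lock-l and lock-r
  T4 waits on lock-t — all released -> runs and releases lock-j and lock-a
  T6 waits on lock-l, lock-n and lock-m — all released -> runs and releases lock-d


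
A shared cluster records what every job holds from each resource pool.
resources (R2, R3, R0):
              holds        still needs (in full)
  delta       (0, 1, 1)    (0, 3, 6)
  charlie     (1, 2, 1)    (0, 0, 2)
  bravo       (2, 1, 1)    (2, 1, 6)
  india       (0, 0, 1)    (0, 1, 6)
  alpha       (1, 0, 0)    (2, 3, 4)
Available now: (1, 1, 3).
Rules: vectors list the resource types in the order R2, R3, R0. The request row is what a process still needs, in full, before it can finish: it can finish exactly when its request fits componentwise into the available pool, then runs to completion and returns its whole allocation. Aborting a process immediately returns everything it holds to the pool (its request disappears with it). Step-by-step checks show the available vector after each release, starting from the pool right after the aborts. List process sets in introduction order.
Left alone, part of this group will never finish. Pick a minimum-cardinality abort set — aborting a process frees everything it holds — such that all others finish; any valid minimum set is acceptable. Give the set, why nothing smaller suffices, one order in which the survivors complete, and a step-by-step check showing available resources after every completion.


Abort delta and india.
Key observation: no ordering could ever have run bravo before the abort of delta and india; with (0, 1, 2) back in the pool it fits at step 2.
Why nothing smaller works — every single abort fails: delta alone leaves bravo blocked (short on R0); charlie alone leaves delta blocked (short on R0); bravo alone leaves delta blocked (short on R0); india alone leaves delta blocked (short on R0); alpha alone leaves delta blocked (short on R0).
Survivors finish in the order: charlie, bravo, alpha. Verifying each step (pool after the aborts first):
  pool = (1, 2, 5)
  charlie: need (0, 0, 2) fits (1, 2, 5); releases (1, 2, 1), pool now (2, 4, 6)
  bravo: need (2, 1, 6) fits (2, 4, 6); releases (2, 1, 1), pool now (4, 5, 7)
  alpha: need (2, 3, 4) fits (4, 5, 7); releases (1, 0, 0), pool now (5, 5, 7)


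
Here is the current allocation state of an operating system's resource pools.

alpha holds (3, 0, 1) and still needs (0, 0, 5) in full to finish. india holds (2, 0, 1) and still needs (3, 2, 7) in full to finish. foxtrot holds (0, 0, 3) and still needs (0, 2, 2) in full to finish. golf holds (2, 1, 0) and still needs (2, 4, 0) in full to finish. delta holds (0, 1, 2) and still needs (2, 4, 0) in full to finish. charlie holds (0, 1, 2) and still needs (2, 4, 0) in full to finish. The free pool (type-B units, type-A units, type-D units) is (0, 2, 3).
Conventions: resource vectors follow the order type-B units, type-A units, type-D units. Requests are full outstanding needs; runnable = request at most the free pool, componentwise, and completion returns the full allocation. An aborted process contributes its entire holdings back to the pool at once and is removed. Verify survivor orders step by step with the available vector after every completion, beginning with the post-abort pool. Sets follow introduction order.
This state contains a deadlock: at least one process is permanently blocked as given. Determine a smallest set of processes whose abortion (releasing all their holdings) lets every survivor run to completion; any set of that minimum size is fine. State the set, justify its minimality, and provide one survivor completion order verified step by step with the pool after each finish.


Minimum abort set: golf and charlie.
Key observation: the returned (2, 2, 2) from golf and charlie is what brings delta — unrunnable before, under any order — into play at step 2.
No one abort is enough; case by case: alpha alone leaves golf blocked (short on type-A units); india alone leaves golf blocked (short on type-A units); foxtrot alone leaves golf blocked (short on type-A units); golf alone leaves delta blocked (short on type-A units); delta alone leaves golf blocked (short on type-A units); charlie alone leaves golf blocked (short on type-A units).
The survivors complete as foxtrot, delta, alpha, india. Check, step by step (starting from the post-abort pool):
  pool = (2, 4, 5)
  run foxtrot (needs (0, 2, 2), free (2, 4, 5)); after release of (0, 0, 3) the pool is (2, 4, 8)
  run delta (needs (2, 4, 0), free (2, 4, 8)); after release of (0, 1, 2) the pool is (2, 5, 10)
  run alpha (needs (0, 0, 5), free (2, 5, 10)); after release of (3, 0, 1) the pool is (5, 5, 11)
  run india (needs (3, 2, 7), free (5, 5, 11)); after release of (2, 0, 1) the pool is (7, 5, 12)


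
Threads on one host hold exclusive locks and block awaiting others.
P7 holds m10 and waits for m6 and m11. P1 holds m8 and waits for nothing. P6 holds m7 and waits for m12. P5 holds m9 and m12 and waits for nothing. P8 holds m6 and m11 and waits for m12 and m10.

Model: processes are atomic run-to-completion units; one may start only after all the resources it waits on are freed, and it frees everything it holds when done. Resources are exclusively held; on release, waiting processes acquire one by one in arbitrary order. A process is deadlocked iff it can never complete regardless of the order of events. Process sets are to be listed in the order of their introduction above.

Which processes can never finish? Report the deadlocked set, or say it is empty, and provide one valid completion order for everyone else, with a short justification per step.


Deadlocked: P7 and P8.
Key observation: along P7 -> P8 -> P7, each member waits on what the next one holds — a deadlock; no other process is dragged down with it.
One completion order for the rest: P5, P6, P1.
Verifying each step:
  P5: no waits; runs immediately, freeing m9 and m12
  P6: everything it awaited (m12) is free; runs, freeing m7
  P1: no waits; runs immediately, freeing m8


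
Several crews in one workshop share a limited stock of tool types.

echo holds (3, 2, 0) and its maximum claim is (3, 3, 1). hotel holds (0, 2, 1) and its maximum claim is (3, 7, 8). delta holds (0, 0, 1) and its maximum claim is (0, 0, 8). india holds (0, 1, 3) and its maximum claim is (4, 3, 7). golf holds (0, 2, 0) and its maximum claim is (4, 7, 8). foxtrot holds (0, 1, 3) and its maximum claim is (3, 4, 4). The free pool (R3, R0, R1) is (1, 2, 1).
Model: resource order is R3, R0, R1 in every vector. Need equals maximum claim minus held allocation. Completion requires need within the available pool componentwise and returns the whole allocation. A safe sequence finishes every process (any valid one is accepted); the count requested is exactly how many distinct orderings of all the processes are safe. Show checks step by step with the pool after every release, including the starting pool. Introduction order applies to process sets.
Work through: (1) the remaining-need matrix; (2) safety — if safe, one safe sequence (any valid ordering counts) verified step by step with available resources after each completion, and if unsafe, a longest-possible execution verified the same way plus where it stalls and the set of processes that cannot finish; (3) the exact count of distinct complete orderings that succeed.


(1) Need matrix, components ordered R3, R0, R1:
  echo: (0, 1, 1)
  hotel: (3, 5, 7)
  delta: (0, 0, 7)
  india: (4, 2, 4)
  golf: (4, 5, 8)
  foxtrot: (3, 3, 1)
(2) The state is SAFE; one workable sequence: echo, foxtrot, india, delta, hotel, golf.
Key observation: at echo the run first touches a limit — (0, 1, 1) against (1, 2, 1), exact on a resource it actually requests.
Check, step by step:
  pool = (1, 2, 1)
  run echo (needs (0, 1, 1), free (1, 2, 1)); after release of (3, 2, 0) the pool is (4, 4, 1)
  run foxtrot (needs (3, 3, 1), free (4, 4, 1)); after release of (0, 1, 3) the pool is (4, 5, 4)
  run india (needs (4, 2, 4), free (4, 5, 4)); after release of (0, 1, 3) the pool is (4, 6, 7)
  run delta (needs (0, 0, 7), free (4, 6, 7)); after release of (0, 0, 1) the pool is (4, 6, 8)
  run hotel (needs (3, 5, 7), free (4, 6, 8)); after release of (0, 2, 1) the pool is (4, 8, 9)
  run golf (needs (4, 5, 8), free (4, 8, 9)); after release of (0, 2, 0) the pool is (4, 10, 9)
(3) Exactly 4 of the possible complete orderings are safe sequences.


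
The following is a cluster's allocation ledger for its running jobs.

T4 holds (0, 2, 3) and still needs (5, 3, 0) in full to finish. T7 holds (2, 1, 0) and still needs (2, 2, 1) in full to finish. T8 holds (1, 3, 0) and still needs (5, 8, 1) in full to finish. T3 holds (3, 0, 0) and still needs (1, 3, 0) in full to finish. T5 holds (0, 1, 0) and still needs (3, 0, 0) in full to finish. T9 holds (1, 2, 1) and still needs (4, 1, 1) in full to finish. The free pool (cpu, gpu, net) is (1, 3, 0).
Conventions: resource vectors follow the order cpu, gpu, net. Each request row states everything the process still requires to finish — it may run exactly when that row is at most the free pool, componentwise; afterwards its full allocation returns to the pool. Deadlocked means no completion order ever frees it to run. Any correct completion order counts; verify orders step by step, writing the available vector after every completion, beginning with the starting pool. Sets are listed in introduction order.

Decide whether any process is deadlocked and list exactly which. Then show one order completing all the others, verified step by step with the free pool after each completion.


Deadlocked set: T4, T7, T8 and T9.
Key observation: after T3, T5 the pool peaks at (4, 4, 0), and each blocked process is short somewhere: T4 on cpu; T7 on net; T8 on cpu, gpu, net; T9 on net.
The rest can finish in the order T3, T5. Step-by-step check:
  pool = (1, 3, 0)
  T3: need (1, 3, 0) fits (1, 3, 0); releases (3, 0, 0), pool now (4, 3, 0)
  T5: need (3, 0, 0) fits (4, 3, 0); releases (0, 1, 0), pool now (4, 4, 0)
The stuck group stays short no matter what:
  T4 still needs (5, 3, 0) but only (4, 4, 0) is free — short on cpu
  T7 still needs (2, 2, 1) but only (4, 4, 0) is free — short on net
  T8 still needs (5, 8, 1) but only (4, 4, 0) is free — short on cpu, gpu and net
  T9 still needs (4, 1, 1) but only (4, 4, 0) is free — short on net


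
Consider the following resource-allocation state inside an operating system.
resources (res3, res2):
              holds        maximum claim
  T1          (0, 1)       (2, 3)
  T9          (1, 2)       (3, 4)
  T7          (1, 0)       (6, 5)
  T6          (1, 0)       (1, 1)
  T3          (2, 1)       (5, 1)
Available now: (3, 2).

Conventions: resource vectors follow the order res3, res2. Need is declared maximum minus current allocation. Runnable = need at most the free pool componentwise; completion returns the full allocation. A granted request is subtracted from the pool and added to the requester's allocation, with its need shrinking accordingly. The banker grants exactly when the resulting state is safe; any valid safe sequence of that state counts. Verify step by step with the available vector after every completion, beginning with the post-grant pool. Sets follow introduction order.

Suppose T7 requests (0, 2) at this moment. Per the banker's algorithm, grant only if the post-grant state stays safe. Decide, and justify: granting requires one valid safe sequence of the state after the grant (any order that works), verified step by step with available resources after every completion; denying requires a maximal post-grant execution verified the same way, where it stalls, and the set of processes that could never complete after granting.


DENY — the pretend-granted state is unsafe.
Key observation: after T3, T6 complete, (6, 1) is the best the pool ever gets, yet each leftover process wants more res2.
After a pretend grant, a maximal execution: T3, T6 — then nothing else fits. Verifying each step:
  pool = (3, 0)
  T3 needs (3, 0) <= (3, 0) -> finishes; pool += (2, 1) = (5, 1)
  T6 needs (0, 1) <= (5, 1) -> finishes; pool += (1, 0) = (6, 1)
  T1 cannot run: need (2, 2) vs free (6, 1) (insufficient res2)
  T9 cannot run: need (2, 2) vs free (6, 1) (insufficient res2)
  T7 cannot run: need (5, 3) vs free (6, 1) (insufficient res2)
Post-grant, the permanently blocked set is T1, T9 and T7.


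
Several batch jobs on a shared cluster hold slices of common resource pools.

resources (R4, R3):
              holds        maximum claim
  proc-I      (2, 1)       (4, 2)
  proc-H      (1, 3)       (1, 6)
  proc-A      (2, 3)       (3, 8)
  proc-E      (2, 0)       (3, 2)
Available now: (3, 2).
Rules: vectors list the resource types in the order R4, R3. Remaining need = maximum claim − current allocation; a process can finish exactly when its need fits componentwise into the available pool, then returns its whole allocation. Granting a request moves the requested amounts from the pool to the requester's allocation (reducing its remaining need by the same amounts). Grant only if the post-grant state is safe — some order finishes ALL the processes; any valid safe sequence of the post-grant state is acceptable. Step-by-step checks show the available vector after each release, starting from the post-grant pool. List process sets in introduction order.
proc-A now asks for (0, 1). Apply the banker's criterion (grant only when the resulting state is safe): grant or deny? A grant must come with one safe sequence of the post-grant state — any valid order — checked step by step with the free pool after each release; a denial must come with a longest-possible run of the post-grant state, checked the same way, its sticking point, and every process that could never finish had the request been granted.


DENY: after the grant no complete ordering would exist.
Key observation: proc-I, proc-E can finish, but then (7, 2) is all there is, and the blocked group's R3 demands exceed it.
On the post-grant state, proc-I, proc-E is a maximal run — nothing extends it. Walking it through:
  pool = (3, 1)
  proc-I needs (2, 1) <= (3, 1) -> finishes; pool += (2, 1) = (5, 2)
  proc-E needs (1, 2) <= (5, 2) -> finishes; pool += (2, 0) = (7, 2)
  proc-H still needs (0, 3) but only (7, 2) is free — short on R3
  proc-A still needs (1, 4) but only (7, 2) is free — short on R3
Post-grant, the permanently blocked set is proc-H and proc-A.


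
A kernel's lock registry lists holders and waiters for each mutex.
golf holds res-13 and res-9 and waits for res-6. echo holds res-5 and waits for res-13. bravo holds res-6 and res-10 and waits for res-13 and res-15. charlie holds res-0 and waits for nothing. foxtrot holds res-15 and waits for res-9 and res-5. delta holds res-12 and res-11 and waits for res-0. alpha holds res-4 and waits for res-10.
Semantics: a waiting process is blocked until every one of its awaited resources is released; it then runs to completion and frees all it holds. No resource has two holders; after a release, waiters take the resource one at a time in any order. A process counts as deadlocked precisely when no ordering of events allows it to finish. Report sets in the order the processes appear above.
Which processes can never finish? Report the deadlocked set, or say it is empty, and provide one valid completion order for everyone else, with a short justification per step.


Deadlocked: golf, echo, bravo, foxtrot and alpha.
Key observation: golf -> bravo -> golf is a circular wait — nothing in it can go first; echo and foxtrot are caught in further circular waits and alpha waits into the deadlock from upstream.
A valid finishing order for the others: charlie, delta.
Check, step by step:
  charlie: no waits; runs immediately, freeing res-0
  delta waits on res-0 — all released -> runs and releases res-12 and res-11


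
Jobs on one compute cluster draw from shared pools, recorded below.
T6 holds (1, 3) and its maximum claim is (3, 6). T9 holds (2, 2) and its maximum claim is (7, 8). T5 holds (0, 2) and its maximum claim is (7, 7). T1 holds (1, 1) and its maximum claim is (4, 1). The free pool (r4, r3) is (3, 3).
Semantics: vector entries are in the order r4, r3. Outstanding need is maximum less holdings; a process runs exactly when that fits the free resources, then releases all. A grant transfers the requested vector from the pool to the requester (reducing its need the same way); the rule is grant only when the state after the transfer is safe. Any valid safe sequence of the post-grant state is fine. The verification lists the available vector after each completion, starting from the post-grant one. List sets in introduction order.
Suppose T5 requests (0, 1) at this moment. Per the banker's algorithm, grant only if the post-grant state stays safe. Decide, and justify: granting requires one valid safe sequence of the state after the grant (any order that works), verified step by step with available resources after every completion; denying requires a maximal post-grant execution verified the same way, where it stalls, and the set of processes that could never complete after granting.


GRANT: granting preserves safety; a valid post-grant sequence is T1, T6, T9, T5.
Key observation: the transfer keeps a workable pool ((3, 2)); T1 starts the safe sequence.
Check on the post-grant state, step by step:
  pool = (3, 2)
  T1 needs (3, 0) <= (3, 2) -> finishes; pool += (1, 1) = (4, 3)
  T6 needs (2, 3) <= (4, 3) -> finishes; pool += (1, 3) = (5, 6)
  T9 needs (5, 6) <= (5, 6) -> finishes; pool += (2, 2) = (7, 8)
  T5 needs (7, 4) <= (7, 8) -> finishes; pool += (0, 3) = (7, 11)
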